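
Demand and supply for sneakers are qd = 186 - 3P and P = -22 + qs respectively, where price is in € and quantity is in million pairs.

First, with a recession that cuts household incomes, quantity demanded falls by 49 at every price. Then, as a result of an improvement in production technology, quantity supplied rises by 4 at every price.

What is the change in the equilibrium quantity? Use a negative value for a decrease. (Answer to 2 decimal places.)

-9.25

Solve the original market: 186 - 3P = P + 22, hence P = 41 and q = 63.
After the shift, demand is qd = 137 - 3P and supply is qs = P + 26.
New equilibrium: 137 - 3P = P + 26 ⇒ 111 = 4P ⇒ P = 27.75, q = 53.75.
Δq = 53.75 − 63 = -9.25.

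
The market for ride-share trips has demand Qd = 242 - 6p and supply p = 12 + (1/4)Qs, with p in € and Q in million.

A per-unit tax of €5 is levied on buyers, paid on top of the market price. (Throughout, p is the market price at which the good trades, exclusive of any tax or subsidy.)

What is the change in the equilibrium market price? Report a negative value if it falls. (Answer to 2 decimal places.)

Before the shock: 242 - 6p = 4p - 48 ⇒ 290 = 10p ⇒ p = 29, Q = 68.
Since buyers pay the price plus the tax, the effective demand curve becomes Qd = 212 - 6p.
Setting them equal: 212 - 6p = 4p - 48 → 260 = 10p, so p = 26 and Q = 56.
Δp = 26 − 29 = -3.00.

-3.00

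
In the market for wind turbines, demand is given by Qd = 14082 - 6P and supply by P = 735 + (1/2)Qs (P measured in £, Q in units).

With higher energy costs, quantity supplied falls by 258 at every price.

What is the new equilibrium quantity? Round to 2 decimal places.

Solve the original market: 14082 - 6P = 2P - 1470, hence P = 1944 and Q = 2418.
The shock moves the curves to Qd = 14082 - 6P and Qs = 2P - 1728.
Equate the new curves: 14082 - 6P = 2P - 1728, giving 15810 = 8P, P = 1976.25, Q = 2224.5.

2224.50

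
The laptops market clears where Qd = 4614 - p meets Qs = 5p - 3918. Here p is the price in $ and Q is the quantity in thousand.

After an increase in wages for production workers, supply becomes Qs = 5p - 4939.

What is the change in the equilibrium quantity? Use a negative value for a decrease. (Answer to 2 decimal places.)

-170.17

Initially, 4614 - p = 5p - 3918, so 8532 = 6p and p = 1422, Q = 3192.
With the change applied: demand Qd = 4614 - p, supply Qs = 5p - 4939.
Equate the new curves: 4614 - p = 5p - 4939, giving 9553 = 6p, p = 9553/6 ≈ 1592.1667, Q = 18131/6 ≈ 3021.8333.
ΔQ = 3021.8333 − 3192 = -170.17.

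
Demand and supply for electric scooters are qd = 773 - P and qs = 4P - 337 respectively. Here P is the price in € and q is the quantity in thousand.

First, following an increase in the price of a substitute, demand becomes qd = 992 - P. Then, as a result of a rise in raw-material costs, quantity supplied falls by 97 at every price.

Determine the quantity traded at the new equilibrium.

Initially, 773 - P = 4P - 337, so 1110 = 5P and P = 222, q = 551.
The shock moves the curves to qd = 992 - P and qs = 4P - 434.
Setting them equal: 992 - P = 4P - 434 → 1426 = 5P, so P = 285.2 and q = 706.8.

706.8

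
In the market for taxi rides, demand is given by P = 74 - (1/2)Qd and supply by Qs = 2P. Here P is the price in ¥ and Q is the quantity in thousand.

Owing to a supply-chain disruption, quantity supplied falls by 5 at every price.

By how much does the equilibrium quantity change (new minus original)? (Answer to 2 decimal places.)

-2.50

Initially, 148 - 2P = 2P, so 148 = 4P and P = 37, Q = 74.
The shock moves the curves to Qd = 148 - 2P and Qs = 2P - 5.
New equilibrium: 148 - 2P = 2P - 5 ⇒ 153 = 4P ⇒ P = 38.25, Q = 71.5.
ΔQ = 71.5 − 74 = -2.50.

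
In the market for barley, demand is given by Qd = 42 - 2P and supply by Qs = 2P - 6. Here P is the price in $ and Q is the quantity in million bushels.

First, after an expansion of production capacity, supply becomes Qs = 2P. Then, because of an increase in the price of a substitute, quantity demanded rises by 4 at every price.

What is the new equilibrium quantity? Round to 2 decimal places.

23.00

Initially, 42 - 2P = 2P - 6, so 48 = 4P and P = 12, Q = 18.
With the change applied: demand Qd = 46 - 2P, supply Qs = 2P.
Clearing the new market: 46 - 2P = 2P, so P = 11.5 and Q = 23.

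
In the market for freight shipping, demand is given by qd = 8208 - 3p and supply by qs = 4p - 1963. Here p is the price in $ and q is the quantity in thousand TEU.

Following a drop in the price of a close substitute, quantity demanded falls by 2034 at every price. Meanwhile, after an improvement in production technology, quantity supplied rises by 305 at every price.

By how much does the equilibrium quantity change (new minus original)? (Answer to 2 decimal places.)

Solve the original market: 8208 - 3p = 4p - 1963, hence p = 1453 and q = 3849.
With the change applied: demand qd = 6174 - 3p, supply qs = 4p - 1658.
New equilibrium: 6174 - 3p = 4p - 1658 ⇒ 7832 = 7p ⇒ p = 7832/7 ≈ 1118.8571, q = 19722/7 ≈ 2817.4286.
Δq = 2817.4286 − 3849 = -1031.57.

-1031.57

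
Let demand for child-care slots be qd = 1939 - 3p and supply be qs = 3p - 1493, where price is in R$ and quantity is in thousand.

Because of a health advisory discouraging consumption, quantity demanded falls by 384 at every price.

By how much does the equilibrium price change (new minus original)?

-64

Initially, 1939 - 3p = 3p - 1493, so 3432 = 6p and p = 572, q = 223.
The shock moves the curves to qd = 1555 - 3p and qs = 3p - 1493.
Setting them equal: 1555 - 3p = 3p - 1493 → 3048 = 6p, so p = 508 and q = 31.
Δp = 508 − 572 = -64.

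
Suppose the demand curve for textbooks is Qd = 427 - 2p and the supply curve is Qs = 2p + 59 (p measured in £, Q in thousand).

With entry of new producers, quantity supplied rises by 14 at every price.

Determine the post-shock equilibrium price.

Before the shock: 427 - 2p = 2p + 59 ⇒ 368 = 4p ⇒ p = 92, Q = 243.
With the change applied: demand Qd = 427 - 2p, supply Qs = 2p + 73.
New equilibrium: 427 - 2p = 2p + 73 ⇒ 354 = 4p ⇒ p = 88.5, Q = 250.

88.5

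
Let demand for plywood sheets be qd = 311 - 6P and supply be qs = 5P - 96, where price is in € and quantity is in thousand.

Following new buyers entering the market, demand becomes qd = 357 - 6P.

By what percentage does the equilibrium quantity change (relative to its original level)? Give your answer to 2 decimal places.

+23.49

Solve the original market: 311 - 6P = 5P - 96, hence P = 37 and q = 89.
After the shift, demand is qd = 357 - 6P and supply is qs = 5P - 96.
Setting them equal: 357 - 6P = 5P - 96 → 453 = 11P, so P = 453/11 ≈ 41.1818 and q = 1209/11 ≈ 109.9091.
%Δq = (109.9091 − 89) / 89 × 100 = +23.49%.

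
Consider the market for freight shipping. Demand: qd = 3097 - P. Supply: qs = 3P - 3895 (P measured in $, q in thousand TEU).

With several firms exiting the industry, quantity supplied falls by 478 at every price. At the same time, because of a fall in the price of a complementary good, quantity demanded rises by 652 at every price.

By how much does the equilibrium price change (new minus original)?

+282.5

Initially, 3097 - P = 3P - 3895, so 6992 = 4P and P = 1748, q = 1349.
The shock moves the curves to qd = 3749 - P and qs = 3P - 4373.
Clearing the new market: 3749 - P = 3P - 4373, so P = 2030.5 and q = 1718.5.
ΔP = 2030.5 − 1748 = +282.5.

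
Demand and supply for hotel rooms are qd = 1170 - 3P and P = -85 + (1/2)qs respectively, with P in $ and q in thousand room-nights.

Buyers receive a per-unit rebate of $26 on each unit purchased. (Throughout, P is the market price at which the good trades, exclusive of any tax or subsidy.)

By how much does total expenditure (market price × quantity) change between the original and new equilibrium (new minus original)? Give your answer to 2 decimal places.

+15618.72

Solve the original market: 1170 - 3P = 2P + 170, hence P = 200 and q = 570.
Since buyers' out-of-pocket price is the market price minus the rebate, the effective demand curve becomes qd = 1248 - 3P.
Clearing the new market: 1248 - 3P = 2P + 170, so P = 215.6 and q = 601.2.
Expenditure moves from 200×570 = 114000 to 215.6×601.2 = 129618.72; change = +15618.72.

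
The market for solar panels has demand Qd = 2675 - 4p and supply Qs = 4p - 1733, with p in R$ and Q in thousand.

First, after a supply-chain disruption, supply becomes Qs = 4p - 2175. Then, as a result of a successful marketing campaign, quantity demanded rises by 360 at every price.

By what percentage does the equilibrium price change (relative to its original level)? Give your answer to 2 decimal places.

Before the shock: 2675 - 4p = 4p - 1733 ⇒ 4408 = 8p ⇒ p = 551, Q = 471.
With the change applied: demand Qd = 3035 - 4p, supply Qs = 4p - 2175.
Setting them equal: 3035 - 4p = 4p - 2175 → 5210 = 8p, so p = 651.25 and Q = 430.
%Δp = (651.25 − 551) / 551 × 100 = +18.19%.

+18.19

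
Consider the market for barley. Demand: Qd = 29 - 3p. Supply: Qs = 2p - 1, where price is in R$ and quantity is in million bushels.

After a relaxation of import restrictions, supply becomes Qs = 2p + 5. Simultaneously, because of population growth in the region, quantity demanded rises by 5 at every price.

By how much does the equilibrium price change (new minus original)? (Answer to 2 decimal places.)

Solve the original market: 29 - 3p = 2p - 1, hence p = 6 and Q = 11.
With the change applied: demand Qd = 34 - 3p, supply Qs = 2p + 5.
Setting them equal: 34 - 3p = 2p + 5 → 29 = 5p, so p = 5.8 and Q = 16.6.
Δp = 5.8 − 6 = -0.20.

-0.20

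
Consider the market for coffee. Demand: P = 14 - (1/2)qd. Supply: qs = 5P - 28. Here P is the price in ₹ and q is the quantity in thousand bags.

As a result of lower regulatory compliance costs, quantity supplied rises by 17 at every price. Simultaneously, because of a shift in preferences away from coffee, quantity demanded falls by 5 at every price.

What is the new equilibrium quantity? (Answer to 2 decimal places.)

13.29

Before the shock: 28 - 2P = 5P - 28 ⇒ 56 = 7P ⇒ P = 8, q = 12.
After the shift, demand is qd = 23 - 2P and supply is qs = 5P - 11.
Equate the new curves: 23 - 2P = 5P - 11, giving 34 = 7P, P = 34/7 ≈ 4.8571, q = 93/7 ≈ 13.2857.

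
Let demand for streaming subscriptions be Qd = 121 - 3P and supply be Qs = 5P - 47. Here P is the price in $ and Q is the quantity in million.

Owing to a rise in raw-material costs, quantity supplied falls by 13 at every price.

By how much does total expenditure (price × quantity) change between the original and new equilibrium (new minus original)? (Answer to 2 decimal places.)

-16.05

Initially, 121 - 3P = 5P - 47, so 168 = 8P and P = 21, Q = 58.
The new curves are Qd = 121 - 3P (demand) and Qs = 5P - 60 (supply).
Setting them equal: 121 - 3P = 5P - 60 → 181 = 8P, so P = 22.625 and Q = 53.125.
Expenditure moves from 21×58 = 1218 to 22.625×53.125 = 1201.953125; change = -16.05.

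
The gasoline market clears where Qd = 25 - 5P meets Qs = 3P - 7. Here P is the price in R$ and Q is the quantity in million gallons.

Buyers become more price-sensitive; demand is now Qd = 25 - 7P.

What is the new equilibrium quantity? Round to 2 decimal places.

Initially, 25 - 5P = 3P - 7, so 32 = 8P and P = 4, Q = 5.
After the shift, demand is Qd = 25 - 7P and supply is Qs = 3P - 7.
Clearing the new market: 25 - 7P = 3P - 7, so P = 3.2 and Q = 2.6.

2.60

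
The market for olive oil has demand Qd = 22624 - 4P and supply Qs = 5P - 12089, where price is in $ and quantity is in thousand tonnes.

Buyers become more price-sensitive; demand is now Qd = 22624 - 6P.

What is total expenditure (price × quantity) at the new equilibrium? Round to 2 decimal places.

11643486.10

Before the shock: 22624 - 4P = 5P - 12089 ⇒ 34713 = 9P ⇒ P = 3857, Q = 7196.
After the shift, demand is Qd = 22624 - 6P and supply is Qs = 5P - 12089.
New equilibrium: 22624 - 6P = 5P - 12089 ⇒ 34713 = 11P ⇒ P = 34713/11 ≈ 3155.7273, Q = 40586/11 ≈ 3689.6364.
New expenditure = 3155.7273 × 3689.6364 = 11643486.10.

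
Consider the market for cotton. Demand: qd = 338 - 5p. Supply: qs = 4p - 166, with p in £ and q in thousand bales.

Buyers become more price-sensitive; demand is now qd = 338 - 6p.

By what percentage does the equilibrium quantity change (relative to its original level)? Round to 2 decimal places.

-38.62

Before the shock: 338 - 5p = 4p - 166 ⇒ 504 = 9p ⇒ p = 56, q = 58.
After the shift, demand is qd = 338 - 6p and supply is qs = 4p - 166.
New equilibrium: 338 - 6p = 4p - 166 ⇒ 504 = 10p ⇒ p = 50.4, q = 35.6.
%Δq = (35.6 − 58) / 58 × 100 = -38.62%.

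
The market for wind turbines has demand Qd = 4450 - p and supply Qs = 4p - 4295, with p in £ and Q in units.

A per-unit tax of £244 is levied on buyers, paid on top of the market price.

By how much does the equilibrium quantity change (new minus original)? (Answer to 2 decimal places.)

-195.20

Solve the original market: 4450 - p = 4p - 4295, hence p = 1749 and Q = 2701.
Since buyers pay the price plus the tax, the effective demand curve becomes Qd = 4206 - p.
Equate the new curves: 4206 - p = 4p - 4295, giving 8501 = 5p, p = 1700.2, Q = 2505.8.
ΔQ = 2505.8 − 2701 = -195.20.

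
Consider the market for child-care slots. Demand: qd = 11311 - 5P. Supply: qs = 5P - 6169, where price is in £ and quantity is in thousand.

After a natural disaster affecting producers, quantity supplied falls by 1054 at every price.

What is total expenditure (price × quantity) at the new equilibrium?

3788349.6

Before the shock: 11311 - 5P = 5P - 6169 ⇒ 17480 = 10P ⇒ P = 1748, q = 2571.
With the change applied: demand qd = 11311 - 5P, supply qs = 5P - 7223.
Clearing the new market: 11311 - 5P = 5P - 7223, so P = 1853.4 and q = 2044.
New expenditure = 1853.4 × 2044 = 3788349.6.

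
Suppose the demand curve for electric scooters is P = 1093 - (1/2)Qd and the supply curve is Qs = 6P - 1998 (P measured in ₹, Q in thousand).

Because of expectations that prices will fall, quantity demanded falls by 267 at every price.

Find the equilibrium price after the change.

Before the shock: 2186 - 2P = 6P - 1998 ⇒ 4184 = 8P ⇒ P = 523, Q = 1140.
With the change applied: demand Qd = 1919 - 2P, supply Qs = 6P - 1998.
Equate the new curves: 1919 - 2P = 6P - 1998, giving 3917 = 8P, P = 489.625, Q = 939.75.

489.625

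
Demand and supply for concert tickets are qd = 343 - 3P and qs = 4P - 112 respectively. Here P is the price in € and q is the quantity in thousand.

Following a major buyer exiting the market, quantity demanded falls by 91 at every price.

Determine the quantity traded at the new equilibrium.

Solve the original market: 343 - 3P = 4P - 112, hence P = 65 and q = 148.
The new curves are qd = 252 - 3P (demand) and qs = 4P - 112 (supply).
Clearing the new market: 252 - 3P = 4P - 112, so P = 52 and q = 96.

96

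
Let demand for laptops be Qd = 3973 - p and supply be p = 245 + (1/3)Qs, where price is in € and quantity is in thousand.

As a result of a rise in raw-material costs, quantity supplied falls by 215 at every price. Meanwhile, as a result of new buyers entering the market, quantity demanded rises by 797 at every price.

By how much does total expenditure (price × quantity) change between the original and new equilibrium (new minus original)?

+1485308

Original equilibrium: 3973 - p = 3p - 735 gives 4708 = 4p, so p = 1177 and Q = 2796.
With the change applied: demand Qd = 4770 - p, supply Qs = 3p - 950.
Clearing the new market: 4770 - p = 3p - 950, so p = 1430 and Q = 3340.
Expenditure moves from 1177×2796 = 3290892 to 1430×3340 = 4776200; change = +1485308.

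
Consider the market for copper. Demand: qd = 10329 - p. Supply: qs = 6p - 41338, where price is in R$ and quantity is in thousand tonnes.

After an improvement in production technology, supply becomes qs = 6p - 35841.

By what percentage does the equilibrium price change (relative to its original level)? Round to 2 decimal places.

-10.64

Initially, 10329 - p = 6p - 41338, so 51667 = 7p and p = 7381, q = 2948.
The new curves are qd = 10329 - p (demand) and qs = 6p - 35841 (supply).
Equate the new curves: 10329 - p = 6p - 35841, giving 46170 = 7p, p = 46170/7 ≈ 6595.7143, q = 26133/7 ≈ 3733.2857.
%Δp = (6595.7143 − 7381) / 7381 × 100 = -10.64%.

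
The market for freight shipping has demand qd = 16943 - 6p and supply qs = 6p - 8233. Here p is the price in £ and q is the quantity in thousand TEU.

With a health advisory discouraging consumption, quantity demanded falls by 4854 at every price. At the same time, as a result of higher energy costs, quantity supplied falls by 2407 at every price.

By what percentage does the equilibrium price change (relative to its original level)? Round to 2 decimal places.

Original equilibrium: 16943 - 6p = 6p - 8233 gives 25176 = 12p, so p = 2098 and q = 4355.
After the shift, demand is qd = 12089 - 6p and supply is qs = 6p - 10640.
New equilibrium: 12089 - 6p = 6p - 10640 ⇒ 22729 = 12p ⇒ p = 22729/12 ≈ 1894.0833, q = 724.5.
%Δp = (1894.0833 − 2098) / 2098 × 100 = -9.72%.

-9.72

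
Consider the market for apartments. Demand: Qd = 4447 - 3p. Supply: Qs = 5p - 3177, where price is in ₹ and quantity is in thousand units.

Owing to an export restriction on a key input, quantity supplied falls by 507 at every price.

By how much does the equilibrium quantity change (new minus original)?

Original equilibrium: 4447 - 3p = 5p - 3177 gives 7624 = 8p, so p = 953 and Q = 1588.
After the shift, demand is Qd = 4447 - 3p and supply is Qs = 5p - 3684.
Equate the new curves: 4447 - 3p = 5p - 3684, giving 8131 = 8p, p = 1016.375, Q = 1397.875.
ΔQ = 1397.875 − 1588 = -190.125.

-190.125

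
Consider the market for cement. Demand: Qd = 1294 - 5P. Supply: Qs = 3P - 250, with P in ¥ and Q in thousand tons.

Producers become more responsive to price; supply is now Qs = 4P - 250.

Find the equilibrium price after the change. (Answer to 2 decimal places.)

Original equilibrium: 1294 - 5P = 3P - 250 gives 1544 = 8P, so P = 193 and Q = 329.
After the shift, demand is Qd = 1294 - 5P and supply is Qs = 4P - 250.
New equilibrium: 1294 - 5P = 4P - 250 ⇒ 1544 = 9P ⇒ P = 1544/9 ≈ 171.5556, Q = 3926/9 ≈ 436.2222.

171.56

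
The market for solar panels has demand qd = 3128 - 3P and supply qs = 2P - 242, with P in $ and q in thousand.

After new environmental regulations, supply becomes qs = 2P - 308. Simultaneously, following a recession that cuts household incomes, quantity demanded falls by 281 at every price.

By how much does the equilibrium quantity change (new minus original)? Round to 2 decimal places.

Before the shock: 3128 - 3P = 2P - 242 ⇒ 3370 = 5P ⇒ P = 674, q = 1106.
The shock moves the curves to qd = 2847 - 3P and qs = 2P - 308.
New equilibrium: 2847 - 3P = 2P - 308 ⇒ 3155 = 5P ⇒ P = 631, q = 954.
Δq = 954 − 1106 = -152.00.

-152.00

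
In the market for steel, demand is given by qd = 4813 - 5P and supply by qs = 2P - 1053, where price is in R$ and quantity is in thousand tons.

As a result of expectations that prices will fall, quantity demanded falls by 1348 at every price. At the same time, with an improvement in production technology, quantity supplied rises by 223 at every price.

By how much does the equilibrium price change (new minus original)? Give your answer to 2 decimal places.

Before the shock: 4813 - 5P = 2P - 1053 ⇒ 5866 = 7P ⇒ P = 838, q = 623.
After the shift, demand is qd = 3465 - 5P and supply is qs = 2P - 830.
Equate the new curves: 3465 - 5P = 2P - 830, giving 4295 = 7P, P = 4295/7 ≈ 613.5714, q = 2780/7 ≈ 397.1429.
ΔP = 613.5714 − 838 = -224.43.

-224.43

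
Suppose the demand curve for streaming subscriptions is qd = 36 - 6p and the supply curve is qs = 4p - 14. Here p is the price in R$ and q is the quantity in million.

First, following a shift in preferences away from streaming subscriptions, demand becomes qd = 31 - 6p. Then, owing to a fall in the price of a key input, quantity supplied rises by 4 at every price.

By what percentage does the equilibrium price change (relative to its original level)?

Initially, 36 - 6p = 4p - 14, so 50 = 10p and p = 5, q = 6.
The shock moves the curves to qd = 31 - 6p and qs = 4p - 10.
Clearing the new market: 31 - 6p = 4p - 10, so p = 4.1 and q = 6.4.
%Δp = (4.1 − 5) / 5 × 100 = -18%.

-18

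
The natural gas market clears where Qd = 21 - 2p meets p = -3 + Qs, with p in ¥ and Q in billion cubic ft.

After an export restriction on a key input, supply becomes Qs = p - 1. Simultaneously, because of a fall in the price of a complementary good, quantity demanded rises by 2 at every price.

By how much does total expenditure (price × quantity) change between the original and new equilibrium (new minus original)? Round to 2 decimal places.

Solve the original market: 21 - 2p = p + 3, hence p = 6 and Q = 9.
With the change applied: demand Qd = 23 - 2p, supply Qs = p - 1.
Clearing the new market: 23 - 2p = p - 1, so p = 8 and Q = 7.
Expenditure moves from 6×9 = 54 to 8×7 = 56; change = +2.00.

+2.00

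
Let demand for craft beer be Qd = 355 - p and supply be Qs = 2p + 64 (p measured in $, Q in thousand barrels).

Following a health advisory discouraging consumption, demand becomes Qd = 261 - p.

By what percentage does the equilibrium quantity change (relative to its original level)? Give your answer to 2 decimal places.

-24.29

Original equilibrium: 355 - p = 2p + 64 gives 291 = 3p, so p = 97 and Q = 258.
The new curves are Qd = 261 - p (demand) and Qs = 2p + 64 (supply).
New equilibrium: 261 - p = 2p + 64 ⇒ 197 = 3p ⇒ p = 197/3 ≈ 65.6667, Q = 586/3 ≈ 195.3333.
%ΔQ = (195.3333 − 258) / 258 × 100 = -24.29%.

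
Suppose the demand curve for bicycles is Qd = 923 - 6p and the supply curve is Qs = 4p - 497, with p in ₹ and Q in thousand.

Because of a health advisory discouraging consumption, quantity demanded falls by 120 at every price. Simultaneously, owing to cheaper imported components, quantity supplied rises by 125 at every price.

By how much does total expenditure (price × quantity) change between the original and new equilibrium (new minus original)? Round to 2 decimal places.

Before the shock: 923 - 6p = 4p - 497 ⇒ 1420 = 10p ⇒ p = 142, Q = 71.
After the shift, demand is Qd = 803 - 6p and supply is Qs = 4p - 372.
Setting them equal: 803 - 6p = 4p - 372 → 1175 = 10p, so p = 117.5 and Q = 98.
Expenditure moves from 142×71 = 10082 to 117.5×98 = 11515; change = +1433.00.

+1433.00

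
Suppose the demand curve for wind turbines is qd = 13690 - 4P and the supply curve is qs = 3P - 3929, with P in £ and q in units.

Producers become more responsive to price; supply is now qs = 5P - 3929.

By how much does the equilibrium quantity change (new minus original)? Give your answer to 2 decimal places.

Before the shock: 13690 - 4P = 3P - 3929 ⇒ 17619 = 7P ⇒ P = 2517, q = 3622.
The shock moves the curves to qd = 13690 - 4P and qs = 5P - 3929.
Equate the new curves: 13690 - 4P = 5P - 3929, giving 17619 = 9P, P = 5873/3 ≈ 1957.6667, q = 17578/3 ≈ 5859.3333.
Δq = 5859.3333 − 3622 = +2237.33.

+2237.33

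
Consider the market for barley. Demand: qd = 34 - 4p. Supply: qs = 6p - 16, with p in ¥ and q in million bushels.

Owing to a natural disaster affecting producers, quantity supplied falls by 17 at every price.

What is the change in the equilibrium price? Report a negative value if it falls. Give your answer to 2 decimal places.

Before the shock: 34 - 4p = 6p - 16 ⇒ 50 = 10p ⇒ p = 5, q = 14.
With the change applied: demand qd = 34 - 4p, supply qs = 6p - 33.
Clearing the new market: 34 - 4p = 6p - 33, so p = 6.7 and q = 7.2.
Δp = 6.7 − 5 = +1.70.

+1.70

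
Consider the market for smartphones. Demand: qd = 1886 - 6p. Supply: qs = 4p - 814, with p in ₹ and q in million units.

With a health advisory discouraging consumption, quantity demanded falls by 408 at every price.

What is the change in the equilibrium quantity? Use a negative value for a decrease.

-163.2

Original equilibrium: 1886 - 6p = 4p - 814 gives 2700 = 10p, so p = 270 and q = 266.
After the shift, demand is qd = 1478 - 6p and supply is qs = 4p - 814.
Equate the new curves: 1478 - 6p = 4p - 814, giving 2292 = 10p, p = 229.2, q = 102.8.
Δq = 102.8 − 266 = -163.2.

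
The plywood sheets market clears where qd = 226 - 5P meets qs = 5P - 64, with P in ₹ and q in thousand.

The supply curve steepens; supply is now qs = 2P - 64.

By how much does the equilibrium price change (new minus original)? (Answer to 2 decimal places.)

+12.43

Before the shock: 226 - 5P = 5P - 64 ⇒ 290 = 10P ⇒ P = 29, q = 81.
The shock moves the curves to qd = 226 - 5P and qs = 2P - 64.
New equilibrium: 226 - 5P = 2P - 64 ⇒ 290 = 7P ⇒ P = 290/7 ≈ 41.4286, q = 132/7 ≈ 18.8571.
ΔP = 41.4286 − 29 = +12.43.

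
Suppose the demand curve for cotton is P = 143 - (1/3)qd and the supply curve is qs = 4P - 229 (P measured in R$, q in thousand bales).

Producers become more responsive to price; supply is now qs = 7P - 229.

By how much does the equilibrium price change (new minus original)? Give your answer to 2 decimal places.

Original equilibrium: 429 - 3P = 4P - 229 gives 658 = 7P, so P = 94 and q = 147.
After the shift, demand is qd = 429 - 3P and supply is qs = 7P - 229.
Equate the new curves: 429 - 3P = 7P - 229, giving 658 = 10P, P = 65.8, q = 231.6.
ΔP = 65.8 − 94 = -28.20.

-28.20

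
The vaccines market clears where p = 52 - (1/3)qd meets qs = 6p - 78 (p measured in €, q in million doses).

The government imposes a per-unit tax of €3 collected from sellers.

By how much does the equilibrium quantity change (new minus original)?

-6

Solve the original market: 156 - 3p = 6p - 78, hence p = 26 and q = 78.
Since sellers keep the price net of the tax, the effective supply curve becomes qs = 6p - 96.
Clearing the new market: 156 - 3p = 6p - 96, so p = 28 and q = 72.
Δq = 72 − 78 = -6.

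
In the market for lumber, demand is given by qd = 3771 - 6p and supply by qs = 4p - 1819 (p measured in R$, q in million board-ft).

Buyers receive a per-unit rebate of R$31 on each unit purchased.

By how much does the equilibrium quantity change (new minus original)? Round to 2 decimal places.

Solve the original market: 3771 - 6p = 4p - 1819, hence p = 559 and q = 417.
Since buyers' out-of-pocket price is the market price minus the rebate, the effective demand curve becomes qd = 3957 - 6p.
Setting them equal: 3957 - 6p = 4p - 1819 → 5776 = 10p, so p = 577.6 and q = 491.4.
Δq = 491.4 − 417 = +74.40.

+74.40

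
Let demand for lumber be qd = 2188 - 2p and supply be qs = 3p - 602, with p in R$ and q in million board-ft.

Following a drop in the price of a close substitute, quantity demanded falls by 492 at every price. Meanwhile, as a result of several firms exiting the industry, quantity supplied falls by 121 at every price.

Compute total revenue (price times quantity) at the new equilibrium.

Initially, 2188 - 2p = 3p - 602, so 2790 = 5p and p = 558, q = 1072.
The shock moves the curves to qd = 1696 - 2p and qs = 3p - 723.
Clearing the new market: 1696 - 2p = 3p - 723, so p = 483.8 and q = 728.4.
New expenditure = 483.8 × 728.4 = 352399.92.

352399.92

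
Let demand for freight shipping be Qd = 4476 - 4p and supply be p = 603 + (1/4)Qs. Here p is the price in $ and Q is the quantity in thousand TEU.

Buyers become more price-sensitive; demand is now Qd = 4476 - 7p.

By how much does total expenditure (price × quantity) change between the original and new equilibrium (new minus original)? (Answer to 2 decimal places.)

Initially, 4476 - 4p = 4p - 2412, so 6888 = 8p and p = 861, Q = 1032.
After the shift, demand is Qd = 4476 - 7p and supply is Qs = 4p - 2412.
Equate the new curves: 4476 - 7p = 4p - 2412, giving 6888 = 11p, p = 6888/11 ≈ 626.1818, Q = 1020/11 ≈ 92.7273.
Expenditure moves from 861×1032 = 888552 to 626.1818×92.7273 = 58064.1322; change = -830487.87.

-830487.87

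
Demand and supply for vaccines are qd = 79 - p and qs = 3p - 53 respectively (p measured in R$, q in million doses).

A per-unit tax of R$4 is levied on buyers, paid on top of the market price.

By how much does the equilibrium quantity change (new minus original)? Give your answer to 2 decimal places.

Initially, 79 - p = 3p - 53, so 132 = 4p and p = 33, q = 46.
Since buyers pay the price plus the tax, the effective demand curve becomes qd = 75 - p.
Equate the new curves: 75 - p = 3p - 53, giving 128 = 4p, p = 32, q = 43.
Δq = 43 − 46 = -3.00.

-3.00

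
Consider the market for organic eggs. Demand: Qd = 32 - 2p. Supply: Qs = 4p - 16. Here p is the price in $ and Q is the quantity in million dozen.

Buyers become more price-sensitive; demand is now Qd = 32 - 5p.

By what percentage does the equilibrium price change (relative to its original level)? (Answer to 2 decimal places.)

-33.33

Before the shock: 32 - 2p = 4p - 16 ⇒ 48 = 6p ⇒ p = 8, Q = 16.
With the change applied: demand Qd = 32 - 5p, supply Qs = 4p - 16.
Setting them equal: 32 - 5p = 4p - 16 → 48 = 9p, so p = 16/3 ≈ 5.3333 and Q = 16/3 ≈ 5.3333.
%Δp = (5.3333 − 8) / 8 × 100 = -33.33%.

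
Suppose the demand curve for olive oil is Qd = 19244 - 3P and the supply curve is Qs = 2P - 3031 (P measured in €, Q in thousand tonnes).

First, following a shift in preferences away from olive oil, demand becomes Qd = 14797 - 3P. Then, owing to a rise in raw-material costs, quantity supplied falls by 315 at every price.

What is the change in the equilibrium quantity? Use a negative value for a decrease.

Before the shock: 19244 - 3P = 2P - 3031 ⇒ 22275 = 5P ⇒ P = 4455, Q = 5879.
The shock moves the curves to Qd = 14797 - 3P and Qs = 2P - 3346.
Clearing the new market: 14797 - 3P = 2P - 3346, so P = 3628.6 and Q = 3911.2.
ΔQ = 3911.2 − 5879 = -1967.8.

-1967.8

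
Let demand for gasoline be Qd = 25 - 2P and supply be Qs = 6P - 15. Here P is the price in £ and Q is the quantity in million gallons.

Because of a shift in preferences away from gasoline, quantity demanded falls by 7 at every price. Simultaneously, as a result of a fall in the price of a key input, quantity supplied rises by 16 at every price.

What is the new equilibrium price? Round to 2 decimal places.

2.13

Original equilibrium: 25 - 2P = 6P - 15 gives 40 = 8P, so P = 5 and Q = 15.
After the shift, demand is Qd = 18 - 2P and supply is Qs = 6P + 1.
Equate the new curves: 18 - 2P = 6P + 1, giving 17 = 8P, P = 2.125, Q = 13.75.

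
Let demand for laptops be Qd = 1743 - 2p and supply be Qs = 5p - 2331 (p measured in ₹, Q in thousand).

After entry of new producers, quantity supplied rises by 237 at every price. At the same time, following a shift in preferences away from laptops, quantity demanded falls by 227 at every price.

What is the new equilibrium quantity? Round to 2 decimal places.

484.57

Original equilibrium: 1743 - 2p = 5p - 2331 gives 4074 = 7p, so p = 582 and Q = 579.
After the shift, demand is Qd = 1516 - 2p and supply is Qs = 5p - 2094.
Setting them equal: 1516 - 2p = 5p - 2094 → 3610 = 7p, so p = 3610/7 ≈ 515.7143 and Q = 3392/7 ≈ 484.5714.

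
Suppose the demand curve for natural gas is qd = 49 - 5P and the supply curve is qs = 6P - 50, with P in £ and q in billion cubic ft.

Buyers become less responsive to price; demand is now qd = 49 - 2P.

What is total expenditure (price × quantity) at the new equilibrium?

300.09375

Original equilibrium: 49 - 5P = 6P - 50 gives 99 = 11P, so P = 9 and q = 4.
The shock moves the curves to qd = 49 - 2P and qs = 6P - 50.
Equate the new curves: 49 - 2P = 6P - 50, giving 99 = 8P, P = 12.375, q = 24.25.
New expenditure = 12.375 × 24.25 = 300.09375.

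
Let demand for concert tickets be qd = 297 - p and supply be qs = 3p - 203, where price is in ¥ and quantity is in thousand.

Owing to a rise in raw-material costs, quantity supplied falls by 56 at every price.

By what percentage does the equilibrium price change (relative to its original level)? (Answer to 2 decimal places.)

Solve the original market: 297 - p = 3p - 203, hence p = 125 and q = 172.
With the change applied: demand qd = 297 - p, supply qs = 3p - 259.
New equilibrium: 297 - p = 3p - 259 ⇒ 556 = 4p ⇒ p = 139, q = 158.
%Δp = (139 − 125) / 125 × 100 = +11.20%.

+11.20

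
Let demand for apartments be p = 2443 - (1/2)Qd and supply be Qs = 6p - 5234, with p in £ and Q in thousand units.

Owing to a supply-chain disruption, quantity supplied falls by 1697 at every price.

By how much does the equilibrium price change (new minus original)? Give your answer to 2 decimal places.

Original equilibrium: 4886 - 2p = 6p - 5234 gives 10120 = 8p, so p = 1265 and Q = 2356.
With the change applied: demand Qd = 4886 - 2p, supply Qs = 6p - 6931.
New equilibrium: 4886 - 2p = 6p - 6931 ⇒ 11817 = 8p ⇒ p = 1477.125, Q = 1931.75.
Δp = 1477.125 − 1265 = +212.13.

+212.13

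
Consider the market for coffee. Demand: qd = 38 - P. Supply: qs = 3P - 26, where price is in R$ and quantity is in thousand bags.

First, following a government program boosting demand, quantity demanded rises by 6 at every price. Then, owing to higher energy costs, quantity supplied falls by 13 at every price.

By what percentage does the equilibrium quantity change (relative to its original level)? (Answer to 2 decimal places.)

Before the shock: 38 - P = 3P - 26 ⇒ 64 = 4P ⇒ P = 16, q = 22.
After the shift, demand is qd = 44 - P and supply is qs = 3P - 39.
Setting them equal: 44 - P = 3P - 39 → 83 = 4P, so P = 20.75 and q = 23.25.
%Δq = (23.25 − 22) / 22 × 100 = +5.68%.

+5.68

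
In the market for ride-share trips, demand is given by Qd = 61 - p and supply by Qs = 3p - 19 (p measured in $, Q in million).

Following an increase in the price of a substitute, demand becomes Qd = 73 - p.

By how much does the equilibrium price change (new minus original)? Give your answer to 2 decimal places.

+3.00

Initially, 61 - p = 3p - 19, so 80 = 4p and p = 20, Q = 41.
The shock moves the curves to Qd = 73 - p and Qs = 3p - 19.
Clearing the new market: 73 - p = 3p - 19, so p = 23 and Q = 50.
Δp = 23 − 20 = +3.00.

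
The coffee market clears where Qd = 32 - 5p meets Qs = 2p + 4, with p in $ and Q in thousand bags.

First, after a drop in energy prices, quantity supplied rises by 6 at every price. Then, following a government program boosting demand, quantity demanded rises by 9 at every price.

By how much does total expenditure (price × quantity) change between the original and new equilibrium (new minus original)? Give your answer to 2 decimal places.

Before the shock: 32 - 5p = 2p + 4 ⇒ 28 = 7p ⇒ p = 4, Q = 12.
After the shift, demand is Qd = 41 - 5p and supply is Qs = 2p + 10.
Equate the new curves: 41 - 5p = 2p + 10, giving 31 = 7p, p = 31/7 ≈ 4.4286, Q = 132/7 ≈ 18.8571.
Expenditure moves from 4×12 = 48 to 4.4286×18.8571 = 83.5102; change = +35.51.

+35.51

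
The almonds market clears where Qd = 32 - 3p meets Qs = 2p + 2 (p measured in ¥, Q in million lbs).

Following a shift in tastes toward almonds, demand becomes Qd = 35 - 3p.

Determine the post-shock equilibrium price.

6.6

Solve the original market: 32 - 3p = 2p + 2, hence p = 6 and Q = 14.
After the shift, demand is Qd = 35 - 3p and supply is Qs = 2p + 2.
Clearing the new market: 35 - 3p = 2p + 2, so p = 6.6 and Q = 15.2.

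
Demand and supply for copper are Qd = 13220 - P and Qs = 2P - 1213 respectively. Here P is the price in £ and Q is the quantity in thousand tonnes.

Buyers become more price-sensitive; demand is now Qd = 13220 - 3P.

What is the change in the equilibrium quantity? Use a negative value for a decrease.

-3848.8

Original equilibrium: 13220 - P = 2P - 1213 gives 14433 = 3P, so P = 4811 and Q = 8409.
The new curves are Qd = 13220 - 3P (demand) and Qs = 2P - 1213 (supply).
New equilibrium: 13220 - 3P = 2P - 1213 ⇒ 14433 = 5P ⇒ P = 2886.6, Q = 4560.2.
ΔQ = 4560.2 − 8409 = -3848.8.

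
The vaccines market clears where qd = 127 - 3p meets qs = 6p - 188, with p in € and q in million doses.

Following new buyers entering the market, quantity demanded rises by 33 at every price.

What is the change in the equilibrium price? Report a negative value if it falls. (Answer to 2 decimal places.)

Solve the original market: 127 - 3p = 6p - 188, hence p = 35 and q = 22.
The new curves are qd = 160 - 3p (demand) and qs = 6p - 188 (supply).
New equilibrium: 160 - 3p = 6p - 188 ⇒ 348 = 9p ⇒ p = 116/3 ≈ 38.6667, q = 44.
Δp = 38.6667 − 35 = +3.67.

+3.67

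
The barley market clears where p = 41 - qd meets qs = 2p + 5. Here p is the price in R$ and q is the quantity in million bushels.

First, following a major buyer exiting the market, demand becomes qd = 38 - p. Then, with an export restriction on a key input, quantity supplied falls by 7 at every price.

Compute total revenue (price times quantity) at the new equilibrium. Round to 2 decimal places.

328.89

Before the shock: 41 - p = 2p + 5 ⇒ 36 = 3p ⇒ p = 12, q = 29.
After the shift, demand is qd = 38 - p and supply is qs = 2p - 2.
Clearing the new market: 38 - p = 2p - 2, so p = 40/3 ≈ 13.3333 and q = 74/3 ≈ 24.6667.
New expenditure = 13.3333 × 24.6667 = 328.89.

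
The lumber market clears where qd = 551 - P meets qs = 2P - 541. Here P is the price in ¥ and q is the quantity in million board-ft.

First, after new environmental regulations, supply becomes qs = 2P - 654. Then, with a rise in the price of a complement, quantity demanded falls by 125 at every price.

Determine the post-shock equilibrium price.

360

Solve the original market: 551 - P = 2P - 541, hence P = 364 and q = 187.
With the change applied: demand qd = 426 - P, supply qs = 2P - 654.
New equilibrium: 426 - P = 2P - 654 ⇒ 1080 = 3P ⇒ P = 360, q = 66.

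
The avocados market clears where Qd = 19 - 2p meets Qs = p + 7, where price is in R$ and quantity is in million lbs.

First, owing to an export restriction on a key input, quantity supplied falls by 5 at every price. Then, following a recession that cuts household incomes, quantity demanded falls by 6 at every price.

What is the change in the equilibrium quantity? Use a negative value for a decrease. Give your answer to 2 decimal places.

-5.33

Original equilibrium: 19 - 2p = p + 7 gives 12 = 3p, so p = 4 and Q = 11.
The shock moves the curves to Qd = 13 - 2p and Qs = p + 2.
Equate the new curves: 13 - 2p = p + 2, giving 11 = 3p, p = 11/3 ≈ 3.6667, Q = 17/3 ≈ 5.6667.
ΔQ = 5.6667 − 11 = -5.33.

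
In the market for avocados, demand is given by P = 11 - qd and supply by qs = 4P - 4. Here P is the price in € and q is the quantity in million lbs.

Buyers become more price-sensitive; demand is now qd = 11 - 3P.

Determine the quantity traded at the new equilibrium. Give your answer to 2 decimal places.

Original equilibrium: 11 - P = 4P - 4 gives 15 = 5P, so P = 3 and q = 8.
After the shift, demand is qd = 11 - 3P and supply is qs = 4P - 4.
New equilibrium: 11 - 3P = 4P - 4 ⇒ 15 = 7P ⇒ P = 15/7 ≈ 2.1429, q = 32/7 ≈ 4.5714.

4.57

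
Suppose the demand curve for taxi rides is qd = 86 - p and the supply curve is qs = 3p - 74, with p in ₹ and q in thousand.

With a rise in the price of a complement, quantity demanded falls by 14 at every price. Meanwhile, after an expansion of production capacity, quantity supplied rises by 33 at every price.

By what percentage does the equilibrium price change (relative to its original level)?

Before the shock: 86 - p = 3p - 74 ⇒ 160 = 4p ⇒ p = 40, q = 46.
The new curves are qd = 72 - p (demand) and qs = 3p - 41 (supply).
Equate the new curves: 72 - p = 3p - 41, giving 113 = 4p, p = 28.25, q = 43.75.
%Δp = (28.25 − 40) / 40 × 100 = -29.375%.

-29.375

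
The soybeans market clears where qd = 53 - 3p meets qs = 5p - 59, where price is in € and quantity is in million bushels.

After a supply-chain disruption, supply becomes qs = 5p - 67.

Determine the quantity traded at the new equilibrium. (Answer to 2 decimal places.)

8.00

Before the shock: 53 - 3p = 5p - 59 ⇒ 112 = 8p ⇒ p = 14, q = 11.
The new curves are qd = 53 - 3p (demand) and qs = 5p - 67 (supply).
Clearing the new market: 53 - 3p = 5p - 67, so p = 15 and q = 8.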